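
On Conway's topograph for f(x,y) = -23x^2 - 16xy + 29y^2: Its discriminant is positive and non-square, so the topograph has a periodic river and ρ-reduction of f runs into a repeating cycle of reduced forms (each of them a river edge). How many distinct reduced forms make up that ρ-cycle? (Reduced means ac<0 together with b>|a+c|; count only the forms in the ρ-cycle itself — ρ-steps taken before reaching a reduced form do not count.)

D = 2924, ⌊√D⌋ = 54
descent: ρ → (29,16,-23)  [lands on river]
river: ρ → (-23,30,22)
river: ρ → (22,14,-31)
river: ρ → (-31,48,5)
river: ρ → (5,52,-11)
river: ρ → (-11,36,37)
river: ρ → (37,38,-10)
river: ρ → (-10,42,29)
ρ-cycle length = 8 (tail of 1 descent step not counted)

8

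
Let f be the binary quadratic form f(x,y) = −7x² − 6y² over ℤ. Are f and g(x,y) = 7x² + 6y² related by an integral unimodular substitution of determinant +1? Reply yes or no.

D₁ = -168, D₂ = -168
f is negative-definite; reduce −f:
−f: flip: (7,0,6)→(6,0,7)
−f: reduced (well bottom): (6,0,7) with a≤c, −a<b≤a
flip sign back: reduced form of f is (-6,0,-7)
g: flip: (7,0,6)→(6,0,7)
g: reduced (well bottom): (6,0,7) with a≤c, −a<b≤a
reduced forms (-6, 0, -7) vs (6, 0, 7) ⇒ inequivalent

no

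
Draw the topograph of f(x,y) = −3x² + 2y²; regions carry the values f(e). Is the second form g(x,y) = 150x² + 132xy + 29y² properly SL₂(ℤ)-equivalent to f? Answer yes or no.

D₁ = 24, D₂ = 24
river cycle of f (length 2): (2, 4, -1), (-1, 4, 2)
river cycle of g (length 2): (2, 4, -1), (-1, 4, 2)
cycles coincide ⇒ equivalent

yes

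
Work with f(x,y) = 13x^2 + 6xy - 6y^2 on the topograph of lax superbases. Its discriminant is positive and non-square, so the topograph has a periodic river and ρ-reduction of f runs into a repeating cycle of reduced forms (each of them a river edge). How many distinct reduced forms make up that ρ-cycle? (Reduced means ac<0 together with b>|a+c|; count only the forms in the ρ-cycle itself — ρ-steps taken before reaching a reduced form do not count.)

D = 348, ⌊√D⌋ = 18
descent: ρ → (-6,18,1)  [lands on river]
river: ρ → (1,18,-6)
ρ-cycle length = 2 (tail of 1 descent step not counted)

2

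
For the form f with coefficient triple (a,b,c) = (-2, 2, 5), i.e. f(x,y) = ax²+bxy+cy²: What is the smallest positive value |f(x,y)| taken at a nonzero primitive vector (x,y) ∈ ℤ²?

descent: ρ → (5,-2,-2)
descent: ρ → (-2,6,1)  [lands on river]
river: ρ → (1,6,-2)
closes: descent 2, river 2
min |a| on river = 1

1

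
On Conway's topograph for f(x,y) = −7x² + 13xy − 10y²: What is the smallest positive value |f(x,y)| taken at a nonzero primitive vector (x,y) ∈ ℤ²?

translate: b→1 (≡-13 mod 14), so (7,-13,10)→(7,1,4)
flip: (7,1,4)→(4,-1,7)
reduced (well bottom): (4,-1,7) with a≤c, −a<b≤a
well minimum |f| = |-4| = 4 (negative-definite)

4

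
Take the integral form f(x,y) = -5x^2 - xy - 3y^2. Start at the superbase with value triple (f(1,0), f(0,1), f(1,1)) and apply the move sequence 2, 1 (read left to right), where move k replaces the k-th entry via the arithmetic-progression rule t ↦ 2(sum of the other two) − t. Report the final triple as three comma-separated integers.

start (-5,-3,-9) = (f(1,0),f(0,1),f(1,1))
replace slot 2: 2·((-5)+(-9)) − (-3) = -25 → (-5,-25,-9)
replace slot 1: 2·((-25)+(-9)) − (-5) = -63 → (-63,-25,-9)

-63,-25,-9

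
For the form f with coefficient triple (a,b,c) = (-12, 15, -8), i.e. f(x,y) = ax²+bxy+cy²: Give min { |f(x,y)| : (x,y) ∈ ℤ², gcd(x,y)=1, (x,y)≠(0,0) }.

translate: b→9 (≡-15 mod 24), so (12,-15,8)→(12,9,5)
flip: (12,9,5)→(5,-9,12)
translate: b→1 (≡-9 mod 10), so (5,-9,12)→(5,1,8)
reduced (well bottom): (5,1,8) with a≤c, −a<b≤a
well minimum |f| = |-5| = 5 (negative-definite)

5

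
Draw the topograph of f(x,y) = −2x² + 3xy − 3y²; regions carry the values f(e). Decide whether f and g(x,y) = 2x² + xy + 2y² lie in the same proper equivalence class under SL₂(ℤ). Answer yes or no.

D₁ = -15, D₂ = -15
f is negative-definite; reduce −f:
−f: translate: b→1 (≡-3 mod 4), so (2,-3,3)→(2,1,2)
−f: reduced (well bottom): (2,1,2) with a≤c, −a<b≤a
flip sign back: reduced form of f is (-2,-1,-2)
g: reduced (well bottom): (2,1,2) with a≤c, −a<b≤a
reduced forms (-2, -1, -2) vs (2, 1, 2) ⇒ inequivalent

no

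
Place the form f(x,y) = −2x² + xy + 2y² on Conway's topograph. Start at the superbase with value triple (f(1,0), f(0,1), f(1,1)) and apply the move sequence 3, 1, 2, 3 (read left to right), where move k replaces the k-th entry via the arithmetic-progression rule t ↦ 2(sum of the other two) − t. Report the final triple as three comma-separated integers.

start (-2,2,1) = (f(1,0),f(0,1),f(1,1))
replace slot 3: 2·((-2)+2) − 1 = -1 → (-2,2,-1)
replace slot 1: 2·(2+(-1)) − (-2) = 4 → (4,2,-1)
replace slot 2: 2·(4+(-1)) − 2 = 4 → (4,4,-1)
replace slot 3: 2·(4+4) − (-1) = 17 → (4,4,17)

4,4,17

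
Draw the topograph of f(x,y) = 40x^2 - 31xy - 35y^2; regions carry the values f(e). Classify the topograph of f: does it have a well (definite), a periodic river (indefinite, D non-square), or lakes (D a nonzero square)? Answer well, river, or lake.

D = b²−4ac = (-31)² − 4·40·(-35) = 6561
D = 81² is a perfect square ⇒ form factors over ℤ ⇒ lakes

lake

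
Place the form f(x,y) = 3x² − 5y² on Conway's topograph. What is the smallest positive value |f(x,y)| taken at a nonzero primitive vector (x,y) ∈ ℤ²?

descent: ρ → (-5,0,3)
descent: ρ → (3,6,-2)  [lands on river]
river: ρ → (-2,6,3)
closes: descent 2, river 2
min |a| on river = 2

2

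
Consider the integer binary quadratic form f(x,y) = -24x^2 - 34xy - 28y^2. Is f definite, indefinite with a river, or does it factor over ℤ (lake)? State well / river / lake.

D = b²−4ac = (-34)² − 4·(-24)·(-28) = -1532
D < 0 ⇒ definite ⇒ every region one sign ⇒ single well

well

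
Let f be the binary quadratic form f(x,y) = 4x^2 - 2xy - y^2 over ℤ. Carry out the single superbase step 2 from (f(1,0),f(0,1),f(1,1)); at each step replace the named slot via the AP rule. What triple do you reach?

start (4,-1,1) = (f(1,0),f(0,1),f(1,1))
replace slot 2: 2·(4+1) − (-1) = 11 → (4,11,1)

4,11,1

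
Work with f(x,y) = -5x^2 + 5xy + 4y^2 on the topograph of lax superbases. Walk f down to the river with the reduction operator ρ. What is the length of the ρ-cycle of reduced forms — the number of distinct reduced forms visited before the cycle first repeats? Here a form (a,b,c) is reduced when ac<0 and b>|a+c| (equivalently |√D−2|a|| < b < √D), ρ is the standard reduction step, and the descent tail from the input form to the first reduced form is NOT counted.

D = 105, ⌊√D⌋ = 10
river: ρ → (4,3,-6)
river: ρ → (-6,9,1)
river: ρ → (1,9,-6)
river: ρ → (-6,3,4)
river: ρ → (4,5,-5)
river: ρ → (-5,5,4)
ρ-cycle length = 6 (tail of 0 descent steps not counted)

6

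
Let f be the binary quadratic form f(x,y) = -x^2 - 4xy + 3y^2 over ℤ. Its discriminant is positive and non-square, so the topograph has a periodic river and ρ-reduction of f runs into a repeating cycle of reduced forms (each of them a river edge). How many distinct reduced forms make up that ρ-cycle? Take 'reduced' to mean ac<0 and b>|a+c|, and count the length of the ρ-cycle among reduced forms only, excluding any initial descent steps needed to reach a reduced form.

D = 28, ⌊√D⌋ = 5
descent: ρ → (3,4,-1)  [lands on river]
river: ρ → (-1,4,3)
river: ρ → (3,2,-2)
river: ρ → (-2,2,3)
ρ-cycle length = 4 (tail of 1 descent step not counted)

4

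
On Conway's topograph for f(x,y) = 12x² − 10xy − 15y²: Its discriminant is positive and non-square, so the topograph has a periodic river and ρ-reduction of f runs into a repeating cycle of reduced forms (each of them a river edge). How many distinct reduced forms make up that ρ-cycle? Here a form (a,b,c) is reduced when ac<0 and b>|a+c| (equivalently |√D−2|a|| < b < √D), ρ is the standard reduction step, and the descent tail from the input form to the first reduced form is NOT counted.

D = 820, ⌊√D⌋ = 28
descent: ρ → (-15,10,12)  [lands on river]
river: ρ → (12,14,-13)
river: ρ → (-13,12,13)
river: ρ → (13,14,-12)
river: ρ → (-12,10,15)
river: ρ → (15,20,-7)
river: ρ → (-7,22,12)
river: ρ → (12,26,-3)
river: ρ → (-3,28,3)
river: ρ → (3,26,-12)
river: ρ → (-12,22,7)
river: ρ → (7,20,-15)
ρ-cycle length = 12 (tail of 1 descent step not counted)

12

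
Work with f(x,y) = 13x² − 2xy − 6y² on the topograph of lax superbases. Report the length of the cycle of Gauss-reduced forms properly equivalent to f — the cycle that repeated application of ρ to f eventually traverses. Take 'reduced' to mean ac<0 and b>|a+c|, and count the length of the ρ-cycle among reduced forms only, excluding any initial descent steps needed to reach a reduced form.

D = 316, ⌊√D⌋ = 17
descent: ρ → (-6,14,5)  [lands on river]
river: ρ → (5,16,-3)
river: ρ → (-3,14,10)
river: ρ → (10,6,-7)
river: ρ → (-7,8,9)
river: ρ → (9,10,-6)
ρ-cycle length = 6 (tail of 1 descent step not counted)

6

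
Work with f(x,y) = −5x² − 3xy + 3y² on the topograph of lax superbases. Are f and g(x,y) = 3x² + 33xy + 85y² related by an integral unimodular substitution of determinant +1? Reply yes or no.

D₁ = 69, D₂ = 69
river cycle of f (length 4): (3, 3, -5), (-5, 7, 1), (1, 7, -5), (-5, 3, 3)
river cycle of g (length 4): (3, 3, -5), (-5, 7, 1), (1, 7, -5), (-5, 3, 3)
cycles coincide ⇒ equivalent

yes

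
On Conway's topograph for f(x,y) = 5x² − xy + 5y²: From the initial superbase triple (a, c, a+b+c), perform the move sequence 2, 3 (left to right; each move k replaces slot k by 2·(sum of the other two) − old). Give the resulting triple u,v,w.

start (5,5,9) = (f(1,0),f(0,1),f(1,1))
replace slot 2: 2·(5+9) − 5 = 23 → (5,23,9)
replace slot 3: 2·(5+23) − 9 = 47 → (5,23,47)

5,23,47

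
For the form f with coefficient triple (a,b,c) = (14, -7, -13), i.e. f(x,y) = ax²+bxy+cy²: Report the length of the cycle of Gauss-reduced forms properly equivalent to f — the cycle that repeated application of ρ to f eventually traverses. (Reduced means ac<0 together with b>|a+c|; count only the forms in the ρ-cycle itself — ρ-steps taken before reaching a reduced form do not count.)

D = 777, ⌊√D⌋ = 27
descent: ρ → (-13,7,14)  [lands on river]
river: ρ → (14,21,-6)
river: ρ → (-6,27,2)
river: ρ → (2,25,-19)
river: ρ → (-19,13,8)
river: ρ → (8,19,-13)
ρ-cycle length = 6 (tail of 1 descent step not counted)

6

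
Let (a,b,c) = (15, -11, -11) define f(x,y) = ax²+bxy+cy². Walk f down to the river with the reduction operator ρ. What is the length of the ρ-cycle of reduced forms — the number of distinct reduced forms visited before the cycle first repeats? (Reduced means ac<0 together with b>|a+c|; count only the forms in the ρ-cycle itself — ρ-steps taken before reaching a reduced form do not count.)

D = 781, ⌊√D⌋ = 27
descent: ρ → (-11,11,15)  [lands on river]
river: ρ → (15,19,-7)
river: ρ → (-7,23,9)
river: ρ → (9,13,-17)
river: ρ → (-17,21,5)
river: ρ → (5,19,-21)
river: ρ → (-21,23,3)
river: ρ → (3,25,-13)
river: ρ → (-13,27,1)
river: ρ → (1,27,-13)
river: ρ → (-13,25,3)
river: ρ → (3,23,-21)
river: ρ → (-21,19,5)
river: ρ → (5,21,-17)
river: ρ → (-17,13,9)
river: ρ → (9,23,-7)
river: ρ → (-7,19,15)
river: ρ → (15,11,-11)
ρ-cycle length = 18 (tail of 1 descent step not counted)

18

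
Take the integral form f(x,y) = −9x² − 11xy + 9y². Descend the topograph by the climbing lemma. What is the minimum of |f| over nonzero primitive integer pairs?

descent: ρ → (9,11,-9)  [lands on river]
river: ρ → (-9,7,11)
river: ρ → (11,15,-5)
river: ρ → (-5,15,11)
river: ρ → (11,7,-9)
river: ρ → (-9,11,9)
river: ρ → (9,7,-11)
river: ρ → (-11,15,5)
river: ρ → (5,15,-11)
river: ρ → (-11,7,9)
closes: descent 1, river 10
min |a| on river = 5

5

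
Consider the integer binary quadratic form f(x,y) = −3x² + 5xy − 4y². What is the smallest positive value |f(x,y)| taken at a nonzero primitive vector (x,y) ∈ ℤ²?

translate: b→1 (≡-5 mod 6), so (3,-5,4)→(3,1,2)
flip: (3,1,2)→(2,-1,3)
reduced (well bottom): (2,-1,3) with a≤c, −a<b≤a
well minimum |f| = |-2| = 2 (negative-definite)

2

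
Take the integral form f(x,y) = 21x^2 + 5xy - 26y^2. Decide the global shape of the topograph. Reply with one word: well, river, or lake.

D = b²−4ac = 5² − 4·21·(-26) = 2209
D = 47² is a perfect square ⇒ form factors over ℤ ⇒ lakes

lake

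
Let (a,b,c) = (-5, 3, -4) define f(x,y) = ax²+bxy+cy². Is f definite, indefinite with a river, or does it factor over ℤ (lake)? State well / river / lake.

D = b²−4ac = 3² − 4·(-5)·(-4) = -71
D < 0 ⇒ definite ⇒ every region one sign ⇒ single well

well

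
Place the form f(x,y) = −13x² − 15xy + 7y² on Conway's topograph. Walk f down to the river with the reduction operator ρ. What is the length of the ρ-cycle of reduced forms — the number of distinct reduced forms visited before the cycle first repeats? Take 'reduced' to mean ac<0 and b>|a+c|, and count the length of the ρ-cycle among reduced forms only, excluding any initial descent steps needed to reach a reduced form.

D = 589, ⌊√D⌋ = 24
descent: ρ → (7,15,-13)  [lands on river]
river: ρ → (-13,11,9)
river: ρ → (9,7,-15)
river: ρ → (-15,23,1)
river: ρ → (1,23,-15)
river: ρ → (-15,7,9)
river: ρ → (9,11,-13)
river: ρ → (-13,15,7)
river: ρ → (7,13,-15)
river: ρ → (-15,17,5)
river: ρ → (5,23,-3)
river: ρ → (-3,19,19)
river: ρ → (19,19,-3)
river: ρ → (-3,23,5)
river: ρ → (5,17,-15)
river: ρ → (-15,13,7)
ρ-cycle length = 16 (tail of 1 descent step not counted)

16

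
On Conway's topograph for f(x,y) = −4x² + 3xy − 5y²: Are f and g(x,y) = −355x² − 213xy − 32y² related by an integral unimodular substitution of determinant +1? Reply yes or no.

D₁ = -71, D₂ = -71
f is negative-definite; reduce −f:
−f: reduced (well bottom): (4,-3,5) with a≤c, −a<b≤a
flip sign back: reduced form of f is (-4,3,-5)
g is negative-definite; reduce −g:
−g: flip: (355,213,32)→(32,-213,355)
−g: translate: b→-21 (≡-213 mod 64), so (32,-213,355)→(32,-21,4)
−g: flip: (32,-21,4)→(4,21,32)
−g: translate: b→-3 (≡21 mod 8), so (4,21,32)→(4,-3,5)
−g: reduced (well bottom): (4,-3,5) with a≤c, −a<b≤a
flip sign back: reduced form of g is (-4,3,-5)
reduced forms (-4, 3, -5) vs (-4, 3, -5) ⇒ equivalent

yes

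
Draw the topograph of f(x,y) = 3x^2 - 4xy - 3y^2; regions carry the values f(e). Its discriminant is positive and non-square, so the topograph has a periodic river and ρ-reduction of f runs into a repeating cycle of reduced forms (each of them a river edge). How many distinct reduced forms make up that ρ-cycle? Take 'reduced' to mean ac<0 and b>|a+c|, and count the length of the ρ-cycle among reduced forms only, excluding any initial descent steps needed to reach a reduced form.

D = 52, ⌊√D⌋ = 7
descent: ρ → (-3,4,3)  [lands on river]
river: ρ → (3,2,-4)
river: ρ → (-4,6,1)
river: ρ → (1,6,-4)
river: ρ → (-4,2,3)
river: ρ → (3,4,-3)
river: ρ → (-3,2,4)
river: ρ → (4,6,-1)
river: ρ → (-1,6,4)
river: ρ → (4,2,-3)
ρ-cycle length = 10 (tail of 1 descent step not counted)

10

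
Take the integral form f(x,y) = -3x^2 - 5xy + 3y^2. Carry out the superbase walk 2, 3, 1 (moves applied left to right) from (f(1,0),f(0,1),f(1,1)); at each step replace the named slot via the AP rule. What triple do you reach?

start (-3,3,-5) = (f(1,0),f(0,1),f(1,1))
replace slot 2: 2·((-3)+(-5)) − 3 = -19 → (-3,-19,-5)
replace slot 3: 2·((-3)+(-19)) − (-5) = -39 → (-3,-19,-39)
replace slot 1: 2·((-19)+(-39)) − (-3) = -113 → (-113,-19,-39)

-113,-19,-39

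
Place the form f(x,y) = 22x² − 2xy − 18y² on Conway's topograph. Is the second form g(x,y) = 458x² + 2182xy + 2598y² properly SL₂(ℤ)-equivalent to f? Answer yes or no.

D₁ = 1588, D₂ = 1588
river cycle of f (length 10): (-18, 38, 2), (2, 38, -18), (-18, 34, 6), (6, 38, -6), (-6, 34, 18), (18, 38, -2), (-2, 38, 18), (18, 34, -6), (-6, 38, 6), (6, 34, -18)
river cycle of g (length 10): (2, 38, -18), (-18, 34, 6), (6, 38, -6), (-6, 34, 18), (18, 38, -2), (-2, 38, 18), (18, 34, -6), (-6, 38, 6), (6, 34, -18), (-18, 38, 2)
cycles coincide ⇒ equivalent

yes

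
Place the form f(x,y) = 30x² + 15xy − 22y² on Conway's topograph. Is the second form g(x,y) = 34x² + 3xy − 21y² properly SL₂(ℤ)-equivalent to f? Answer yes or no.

D₁ = 2865, D₂ = 2865
river cycle of f (length 32): (-22, 29, 23), (23, 17, -28), (-28, 39, 12), (12, 33, -37), (-37, 41, 8), (8, 39, -42), (-42, 45, 5), (5, 45, -42), (-42, 39, 8), (8, 41, -37), … (22 more)
river cycle of g (length 28): (-21, 39, 16), (16, 25, -35), (-35, 45, 6), (6, 51, -11), (-11, 37, 34), (34, 31, -14), (-14, 53, 1), (1, 53, -14), (-14, 31, 34), (34, 37, -11), … (18 more)
cycles differ ⇒ inequivalent

no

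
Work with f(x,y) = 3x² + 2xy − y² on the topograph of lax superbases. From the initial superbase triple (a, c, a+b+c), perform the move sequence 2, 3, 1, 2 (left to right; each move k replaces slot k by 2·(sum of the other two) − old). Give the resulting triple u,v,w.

start (3,-1,4) = (f(1,0),f(0,1),f(1,1))
replace slot 2: 2·(3+4) − (-1) = 15 → (3,15,4)
replace slot 3: 2·(3+15) − 4 = 32 → (3,15,32)
replace slot 1: 2·(15+32) − 3 = 91 → (91,15,32)
replace slot 2: 2·(91+32) − 15 = 231 → (91,231,32)

91,231,32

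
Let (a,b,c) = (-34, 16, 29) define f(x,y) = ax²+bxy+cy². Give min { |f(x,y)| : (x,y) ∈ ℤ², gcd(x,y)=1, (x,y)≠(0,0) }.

river: ρ → (29,42,-21)
river: ρ → (-21,42,29)
river: ρ → (29,16,-34)
river: ρ → (-34,52,11)
river: ρ → (11,58,-19)
river: ρ → (-19,56,14)
river: ρ → (14,56,-19)
river: ρ → (-19,58,11)
river: ρ → (11,52,-34)
river: ρ → (-34,16,29)
closes: descent 0, river 10
min |a| on river = 11

11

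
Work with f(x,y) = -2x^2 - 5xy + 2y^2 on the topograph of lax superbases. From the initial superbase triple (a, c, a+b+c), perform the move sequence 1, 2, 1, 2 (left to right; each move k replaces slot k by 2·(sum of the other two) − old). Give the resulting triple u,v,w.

start (-2,2,-5) = (f(1,0),f(0,1),f(1,1))
replace slot 1: 2·(2+(-5)) − (-2) = -4 → (-4,2,-5)
replace slot 2: 2·((-4)+(-5)) − 2 = -20 → (-4,-20,-5)
replace slot 1: 2·((-20)+(-5)) − (-4) = -46 → (-46,-20,-5)
replace slot 2: 2·((-46)+(-5)) − (-20) = -82 → (-46,-82,-5)

-46,-82,-5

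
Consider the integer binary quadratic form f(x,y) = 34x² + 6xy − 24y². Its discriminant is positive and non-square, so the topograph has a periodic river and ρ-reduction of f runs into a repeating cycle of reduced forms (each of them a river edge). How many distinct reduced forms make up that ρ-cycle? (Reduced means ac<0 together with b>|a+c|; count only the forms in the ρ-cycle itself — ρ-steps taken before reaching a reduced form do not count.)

D = 3300, ⌊√D⌋ = 57
descent: ρ → (-24,42,16)  [lands on river]
river: ρ → (16,54,-6)
river: ρ → (-6,54,16)
river: ρ → (16,42,-24)
river: ρ → (-24,54,4)
river: ρ → (4,50,-50)
river: ρ → (-50,50,4)
river: ρ → (4,54,-24)
ρ-cycle length = 8 (tail of 1 descent step not counted)

8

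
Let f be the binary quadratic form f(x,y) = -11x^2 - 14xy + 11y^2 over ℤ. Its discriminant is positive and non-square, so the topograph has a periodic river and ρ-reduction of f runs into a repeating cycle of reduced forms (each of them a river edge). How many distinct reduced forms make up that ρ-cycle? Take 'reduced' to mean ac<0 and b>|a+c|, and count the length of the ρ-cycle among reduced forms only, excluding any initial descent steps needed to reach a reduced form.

D = 680, ⌊√D⌋ = 26
descent: ρ → (11,14,-11)  [lands on river]
river: ρ → (-11,8,14)
river: ρ → (14,20,-5)
river: ρ → (-5,20,14)
river: ρ → (14,8,-11)
river: ρ → (-11,14,11)
river: ρ → (11,8,-14)
river: ρ → (-14,20,5)
river: ρ → (5,20,-14)
river: ρ → (-14,8,11)
ρ-cycle length = 10 (tail of 1 descent step not counted)

10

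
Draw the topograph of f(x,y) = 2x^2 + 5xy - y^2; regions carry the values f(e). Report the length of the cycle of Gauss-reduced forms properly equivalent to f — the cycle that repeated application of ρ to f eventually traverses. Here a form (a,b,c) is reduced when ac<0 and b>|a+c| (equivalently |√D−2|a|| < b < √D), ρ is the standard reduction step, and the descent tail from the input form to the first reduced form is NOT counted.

D = 33, ⌊√D⌋ = 5
river: ρ → (-1,5,2)
river: ρ → (2,3,-3)
river: ρ → (-3,3,2)
river: ρ → (2,5,-1)
ρ-cycle length = 4 (tail of 0 descent steps not counted)

4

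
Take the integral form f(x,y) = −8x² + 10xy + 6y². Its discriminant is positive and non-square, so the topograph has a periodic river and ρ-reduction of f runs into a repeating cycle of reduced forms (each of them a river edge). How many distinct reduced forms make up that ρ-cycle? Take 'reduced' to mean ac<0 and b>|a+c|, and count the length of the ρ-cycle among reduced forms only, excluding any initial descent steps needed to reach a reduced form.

D = 292, ⌊√D⌋ = 17
river: ρ → (6,14,-4)
river: ρ → (-4,10,12)
river: ρ → (12,14,-2)
river: ρ → (-2,14,12)
river: ρ → (12,10,-4)
river: ρ → (-4,14,6)
river: ρ → (6,10,-8)
river: ρ → (-8,6,8)
river: ρ → (8,10,-6)
river: ρ → (-6,14,4)
river: ρ → (4,10,-12)
river: ρ → (-12,14,2)
river: ρ → (2,14,-12)
river: ρ → (-12,10,4)
river: ρ → (4,14,-6)
river: ρ → (-6,10,8)
river: ρ → (8,6,-8)
river: ρ → (-8,10,6)
ρ-cycle length = 18 (tail of 0 descent steps not counted)

18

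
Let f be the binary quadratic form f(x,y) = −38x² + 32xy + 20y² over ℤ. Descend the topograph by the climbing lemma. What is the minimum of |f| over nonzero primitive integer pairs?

river: ρ → (20,48,-22)
river: ρ → (-22,40,28)
river: ρ → (28,16,-34)
river: ρ → (-34,52,10)
river: ρ → (10,48,-44)
river: ρ → (-44,40,14)
river: ρ → (14,44,-38)
river: ρ → (-38,32,20)
closes: descent 0, river 8
min |a| on river = 10

10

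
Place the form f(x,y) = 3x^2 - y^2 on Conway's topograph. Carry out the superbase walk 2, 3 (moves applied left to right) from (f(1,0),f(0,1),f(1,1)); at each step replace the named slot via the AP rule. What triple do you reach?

start (3,-1,2) = (f(1,0),f(0,1),f(1,1))
replace slot 2: 2·(3+2) − (-1) = 11 → (3,11,2)
replace slot 3: 2·(3+11) − 2 = 26 → (3,11,26)

3,11,26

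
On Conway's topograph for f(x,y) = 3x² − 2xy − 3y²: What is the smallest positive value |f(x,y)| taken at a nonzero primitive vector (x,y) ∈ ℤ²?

descent: ρ → (-3,2,3)  [lands on river]
river: ρ → (3,4,-2)
river: ρ → (-2,4,3)
river: ρ → (3,2,-3)
river: ρ → (-3,4,2)
river: ρ → (2,4,-3)
closes: descent 1, river 6
min |a| on river = 2

2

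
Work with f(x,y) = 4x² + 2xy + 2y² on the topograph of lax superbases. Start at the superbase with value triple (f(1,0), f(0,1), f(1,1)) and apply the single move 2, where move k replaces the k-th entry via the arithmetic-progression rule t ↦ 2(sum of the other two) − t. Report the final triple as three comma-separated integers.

start (4,2,8) = (f(1,0),f(0,1),f(1,1))
replace slot 2: 2·(4+8) − 2 = 22 → (4,22,8)

4,22,8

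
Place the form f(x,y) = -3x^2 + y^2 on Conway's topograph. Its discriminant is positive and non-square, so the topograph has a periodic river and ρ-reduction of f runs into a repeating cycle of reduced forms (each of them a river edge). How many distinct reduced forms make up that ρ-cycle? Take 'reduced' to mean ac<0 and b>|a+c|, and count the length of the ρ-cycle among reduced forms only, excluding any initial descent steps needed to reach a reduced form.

D = 12, ⌊√D⌋ = 3
descent: ρ → (1,2,-2)  [lands on river]
river: ρ → (-2,2,1)
ρ-cycle length = 2 (tail of 1 descent step not counted)

2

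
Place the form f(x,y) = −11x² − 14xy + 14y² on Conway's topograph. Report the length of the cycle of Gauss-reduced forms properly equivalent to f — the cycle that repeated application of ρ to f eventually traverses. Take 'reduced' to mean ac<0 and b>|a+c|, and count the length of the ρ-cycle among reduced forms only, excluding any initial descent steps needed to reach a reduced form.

D = 812, ⌊√D⌋ = 28
descent: ρ → (14,14,-11)  [lands on river]
river: ρ → (-11,8,17)
river: ρ → (17,26,-2)
river: ρ → (-2,26,17)
river: ρ → (17,8,-11)
river: ρ → (-11,14,14)
ρ-cycle length = 6 (tail of 1 descent step not counted)

6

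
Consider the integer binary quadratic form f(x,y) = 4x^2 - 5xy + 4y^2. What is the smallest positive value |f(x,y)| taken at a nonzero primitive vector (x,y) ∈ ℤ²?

translate: b→3 (≡-5 mod 8), so (4,-5,4)→(4,3,3)
flip: (4,3,3)→(3,-3,4)
translate: b→3 (≡-3 mod 6), so (3,-3,4)→(3,3,4)
reduced (well bottom): (3,3,4) with a≤c, −a<b≤a
well minimum = a = 3

3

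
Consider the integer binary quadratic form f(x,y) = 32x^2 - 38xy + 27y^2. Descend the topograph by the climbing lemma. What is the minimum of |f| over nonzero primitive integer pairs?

translate: b→26 (≡-38 mod 64), so (32,-38,27)→(32,26,21)
flip: (32,26,21)→(21,-26,32)
translate: b→16 (≡-26 mod 42), so (21,-26,32)→(21,16,27)
reduced (well bottom): (21,16,27) with a≤c, −a<b≤a
well minimum = a = 21

21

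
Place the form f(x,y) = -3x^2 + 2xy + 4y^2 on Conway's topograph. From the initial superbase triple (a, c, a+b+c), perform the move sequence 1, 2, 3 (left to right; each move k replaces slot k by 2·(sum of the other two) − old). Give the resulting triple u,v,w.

start (-3,4,3) = (f(1,0),f(0,1),f(1,1))
replace slot 1: 2·(4+3) − (-3) = 17 → (17,4,3)
replace slot 2: 2·(17+3) − 4 = 36 → (17,36,3)
replace slot 3: 2·(17+36) − 3 = 103 → (17,36,103)

17,36,103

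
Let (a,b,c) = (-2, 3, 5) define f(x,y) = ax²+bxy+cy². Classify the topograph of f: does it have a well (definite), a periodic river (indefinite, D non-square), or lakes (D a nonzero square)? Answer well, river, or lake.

D = b²−4ac = 3² − 4·(-2)·5 = 49
D = 7² is a perfect square ⇒ form factors over ℤ ⇒ lakes

lake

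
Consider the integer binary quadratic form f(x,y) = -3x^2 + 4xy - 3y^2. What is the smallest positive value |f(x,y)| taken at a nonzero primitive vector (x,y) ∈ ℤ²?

translate: b→2 (≡-4 mod 6), so (3,-4,3)→(3,2,2)
flip: (3,2,2)→(2,-2,3)
translate: b→2 (≡-2 mod 4), so (2,-2,3)→(2,2,3)
reduced (well bottom): (2,2,3) with a≤c, −a<b≤a
well minimum |f| = |-2| = 2 (negative-definite)

2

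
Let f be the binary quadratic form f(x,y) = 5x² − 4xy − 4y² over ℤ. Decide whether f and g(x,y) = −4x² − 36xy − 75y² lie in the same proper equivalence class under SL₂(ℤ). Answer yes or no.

D₁ = 96, D₂ = 96
river cycle of f (length 4): (-4, 4, 5), (5, 6, -3), (-3, 6, 5), (5, 4, -4)
river cycle of g (length 4): (-4, 4, 5), (5, 6, -3), (-3, 6, 5), (5, 4, -4)
cycles coincide ⇒ equivalent

yes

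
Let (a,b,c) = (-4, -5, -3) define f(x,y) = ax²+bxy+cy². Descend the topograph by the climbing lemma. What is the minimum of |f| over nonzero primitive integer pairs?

translate: b→-3 (≡5 mod 8), so (4,5,3)→(4,-3,2)
flip: (4,-3,2)→(2,3,4)
translate: b→-1 (≡3 mod 4), so (2,3,4)→(2,-1,3)
reduced (well bottom): (2,-1,3) with a≤c, −a<b≤a
well minimum |f| = |-2| = 2 (negative-definite)

2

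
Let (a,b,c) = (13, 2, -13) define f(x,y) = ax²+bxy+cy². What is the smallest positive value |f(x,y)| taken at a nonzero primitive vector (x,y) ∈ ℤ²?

river: ρ → (-13,24,2)
river: ρ → (2,24,-13)
river: ρ → (-13,2,13)
river: ρ → (13,24,-2)
river: ρ → (-2,24,13)
river: ρ → (13,2,-13)
closes: descent 0, river 6
min |a| on river = 2

2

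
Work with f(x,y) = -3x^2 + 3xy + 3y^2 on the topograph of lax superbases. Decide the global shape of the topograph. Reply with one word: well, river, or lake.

D = b²−4ac = 3² − 4·(-3)·3 = 45
D > 0 non-square ⇒ indefinite ⇒ periodic river

river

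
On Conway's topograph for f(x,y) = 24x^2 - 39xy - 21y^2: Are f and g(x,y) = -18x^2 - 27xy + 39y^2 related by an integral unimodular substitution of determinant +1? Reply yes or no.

D₁ = 3537, D₂ = 3537
river cycle of f (length 16): (-21, 39, 24), (24, 57, -3), (-3, 57, 24), (24, 39, -21), (-21, 45, 18), (18, 27, -39), (-39, 51, 6), (6, 57, -12), (-12, 39, 42), (42, 45, -9), … (6 more)
river cycle of g (length 16): (39, 27, -18), (-18, 45, 21), (21, 39, -24), (-24, 57, 3), (3, 57, -24), (-24, 39, 21), (21, 45, -18), (-18, 27, 39), (39, 51, -6), (-6, 57, 12), … (6 more)
cycles differ ⇒ inequivalent

no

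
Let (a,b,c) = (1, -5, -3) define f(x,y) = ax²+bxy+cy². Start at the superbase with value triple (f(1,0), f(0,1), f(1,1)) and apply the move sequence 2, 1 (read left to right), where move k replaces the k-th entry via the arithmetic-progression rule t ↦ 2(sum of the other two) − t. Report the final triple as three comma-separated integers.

start (1,-3,-7) = (f(1,0),f(0,1),f(1,1))
replace slot 2: 2·(1+(-7)) − (-3) = -9 → (1,-9,-7)
replace slot 1: 2·((-9)+(-7)) − 1 = -33 → (-33,-9,-7)

-33,-9,-7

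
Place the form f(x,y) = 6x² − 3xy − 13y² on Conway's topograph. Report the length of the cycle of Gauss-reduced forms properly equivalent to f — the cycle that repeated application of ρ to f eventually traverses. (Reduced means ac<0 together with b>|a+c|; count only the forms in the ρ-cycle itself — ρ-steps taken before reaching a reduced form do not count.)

D = 321, ⌊√D⌋ = 17
descent: ρ → (-13,3,6)
descent: ρ → (6,9,-10)  [lands on river]
river: ρ → (-10,11,5)
river: ρ → (5,9,-12)
river: ρ → (-12,15,2)
river: ρ → (2,17,-4)
river: ρ → (-4,15,6)
ρ-cycle length = 6 (tail of 2 descent steps not counted)

6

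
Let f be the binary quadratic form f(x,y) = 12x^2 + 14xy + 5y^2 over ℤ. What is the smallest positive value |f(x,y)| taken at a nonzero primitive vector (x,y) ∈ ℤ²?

translate: b→-10 (≡14 mod 24), so (12,14,5)→(12,-10,3)
flip: (12,-10,3)→(3,10,12)
translate: b→-2 (≡10 mod 6), so (3,10,12)→(3,-2,4)
reduced (well bottom): (3,-2,4) with a≤c, −a<b≤a
well minimum = a = 3

3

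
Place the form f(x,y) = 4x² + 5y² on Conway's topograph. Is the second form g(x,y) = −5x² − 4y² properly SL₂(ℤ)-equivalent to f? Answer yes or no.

D₁ = -80, D₂ = -80
f: reduced (well bottom): (4,0,5) with a≤c, −a<b≤a
g is negative-definite; reduce −g:
−g: flip: (5,0,4)→(4,0,5)
−g: reduced (well bottom): (4,0,5) with a≤c, −a<b≤a
flip sign back: reduced form of g is (-4,0,-5)
reduced forms (4, 0, 5) vs (-4, 0, -5) ⇒ inequivalent

no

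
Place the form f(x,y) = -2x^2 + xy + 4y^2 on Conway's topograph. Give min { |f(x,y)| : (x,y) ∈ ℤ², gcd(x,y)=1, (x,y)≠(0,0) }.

descent: ρ → (4,-1,-2)
descent: ρ → (-2,5,1)  [lands on river]
river: ρ → (1,5,-2)
river: ρ → (-2,3,3)
river: ρ → (3,3,-2)
closes: descent 2, river 4
min |a| on river = 1

1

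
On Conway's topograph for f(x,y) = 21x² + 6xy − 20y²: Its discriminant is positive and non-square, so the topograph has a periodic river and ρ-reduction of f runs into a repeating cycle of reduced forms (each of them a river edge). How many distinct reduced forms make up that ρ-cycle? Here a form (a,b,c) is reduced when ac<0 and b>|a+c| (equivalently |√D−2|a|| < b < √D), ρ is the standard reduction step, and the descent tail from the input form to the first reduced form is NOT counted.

D = 1716, ⌊√D⌋ = 41
river: ρ → (-20,34,7)
river: ρ → (7,36,-15)
river: ρ → (-15,24,19)
river: ρ → (19,14,-20)
river: ρ → (-20,26,13)
river: ρ → (13,26,-20)
river: ρ → (-20,14,19)
river: ρ → (19,24,-15)
river: ρ → (-15,36,7)
river: ρ → (7,34,-20)
river: ρ → (-20,6,21)
river: ρ → (21,36,-5)
river: ρ → (-5,34,28)
river: ρ → (28,22,-11)
river: ρ → (-11,22,28)
river: ρ → (28,34,-5)
river: ρ → (-5,36,21)
river: ρ → (21,6,-20)
ρ-cycle length = 18 (tail of 0 descent steps not counted)

18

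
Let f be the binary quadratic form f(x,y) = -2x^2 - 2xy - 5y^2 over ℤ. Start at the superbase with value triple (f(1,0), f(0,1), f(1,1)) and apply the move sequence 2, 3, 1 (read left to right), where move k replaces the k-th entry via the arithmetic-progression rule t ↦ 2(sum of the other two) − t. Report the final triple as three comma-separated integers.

start (-2,-5,-9) = (f(1,0),f(0,1),f(1,1))
replace slot 2: 2·((-2)+(-9)) − (-5) = -17 → (-2,-17,-9)
replace slot 3: 2·((-2)+(-17)) − (-9) = -29 → (-2,-17,-29)
replace slot 1: 2·((-17)+(-29)) − (-2) = -90 → (-90,-17,-29)

-90,-17,-29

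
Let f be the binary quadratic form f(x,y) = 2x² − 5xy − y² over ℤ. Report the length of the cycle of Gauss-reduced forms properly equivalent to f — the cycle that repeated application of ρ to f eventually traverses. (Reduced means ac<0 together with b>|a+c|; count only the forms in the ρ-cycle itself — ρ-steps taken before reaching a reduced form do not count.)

D = 33, ⌊√D⌋ = 5
descent: ρ → (-1,5,2)  [lands on river]
river: ρ → (2,3,-3)
river: ρ → (-3,3,2)
river: ρ → (2,5,-1)
ρ-cycle length = 4 (tail of 1 descent step not counted)

4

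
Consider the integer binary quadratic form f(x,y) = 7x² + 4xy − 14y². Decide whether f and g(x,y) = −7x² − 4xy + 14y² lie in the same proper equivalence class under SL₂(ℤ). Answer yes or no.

D₁ = 408, D₂ = 408
river cycle of f (length 6): (7, 18, -3), (-3, 18, 7), (7, 10, -11), (-11, 12, 6), (6, 12, -11), (-11, 10, 7)
river cycle of g (length 6): (-7, 10, 11), (11, 12, -6), (-6, 12, 11), (11, 10, -7), (-7, 18, 3), (3, 18, -7)
cycles differ ⇒ inequivalent

no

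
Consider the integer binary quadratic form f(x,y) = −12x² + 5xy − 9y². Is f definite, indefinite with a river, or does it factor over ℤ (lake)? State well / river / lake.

D = b²−4ac = 5² − 4·(-12)·(-9) = -407
D < 0 ⇒ definite ⇒ every region one sign ⇒ single well

well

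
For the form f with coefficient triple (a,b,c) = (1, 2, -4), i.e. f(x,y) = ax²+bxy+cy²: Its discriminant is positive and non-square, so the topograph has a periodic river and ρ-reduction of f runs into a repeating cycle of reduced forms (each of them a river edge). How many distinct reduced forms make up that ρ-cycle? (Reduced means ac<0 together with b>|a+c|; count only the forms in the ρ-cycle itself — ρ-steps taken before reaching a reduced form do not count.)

D = 20, ⌊√D⌋ = 4
descent: ρ → (-4,-2,1)
descent: ρ → (1,4,-1)  [lands on river]
river: ρ → (-1,4,1)
ρ-cycle length = 2 (tail of 2 descent steps not counted)

2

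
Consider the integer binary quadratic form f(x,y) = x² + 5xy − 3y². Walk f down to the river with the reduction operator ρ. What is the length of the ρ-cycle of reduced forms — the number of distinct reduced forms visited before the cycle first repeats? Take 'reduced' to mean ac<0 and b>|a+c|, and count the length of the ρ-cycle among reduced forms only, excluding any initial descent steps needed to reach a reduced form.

D = 37, ⌊√D⌋ = 6
river: ρ → (-3,1,3)
river: ρ → (3,5,-1)
river: ρ → (-1,5,3)
river: ρ → (3,1,-3)
river: ρ → (-3,5,1)
river: ρ → (1,5,-3)
ρ-cycle length = 6 (tail of 0 descent steps not counted)

6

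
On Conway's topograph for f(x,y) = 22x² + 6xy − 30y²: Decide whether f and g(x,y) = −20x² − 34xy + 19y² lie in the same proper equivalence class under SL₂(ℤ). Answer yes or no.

D₁ = 2676, D₂ = 2676
river cycle of f (length 10): (22, 50, -2), (-2, 50, 22), (22, 38, -14), (-14, 46, 10), (10, 34, -38), (-38, 42, 6), (6, 42, -38), (-38, 34, 10), (10, 46, -14), (-14, 38, 22)
river cycle of g (length 38): (19, 34, -20), (-20, 46, 7), (7, 38, -44), (-44, 50, 1), (1, 50, -44), (-44, 38, 7), (7, 46, -20), (-20, 34, 19), (19, 42, -12), (-12, 30, 37), … (28 more)
cycles differ ⇒ inequivalent

no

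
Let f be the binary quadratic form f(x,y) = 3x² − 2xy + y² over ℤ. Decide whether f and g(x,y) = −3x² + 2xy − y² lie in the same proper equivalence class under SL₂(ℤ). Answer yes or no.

D₁ = -8, D₂ = -8
f: flip: (3,-2,1)→(1,2,3)
f: translate: b→0 (≡2 mod 2), so (1,2,3)→(1,0,2)
f: reduced (well bottom): (1,0,2) with a≤c, −a<b≤a
g is negative-definite; reduce −g:
−g: flip: (3,-2,1)→(1,2,3)
−g: translate: b→0 (≡2 mod 2), so (1,2,3)→(1,0,2)
−g: reduced (well bottom): (1,0,2) with a≤c, −a<b≤a
flip sign back: reduced form of g is (-1,0,-2)
reduced forms (1, 0, 2) vs (-1, 0, -2) ⇒ inequivalent

no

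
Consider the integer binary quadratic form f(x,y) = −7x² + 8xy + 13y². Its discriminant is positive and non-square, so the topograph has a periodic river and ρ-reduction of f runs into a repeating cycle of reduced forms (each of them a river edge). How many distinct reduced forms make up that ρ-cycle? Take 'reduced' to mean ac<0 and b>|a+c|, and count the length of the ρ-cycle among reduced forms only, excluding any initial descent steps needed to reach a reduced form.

D = 428, ⌊√D⌋ = 20
river: ρ → (13,18,-2)
river: ρ → (-2,18,13)
river: ρ → (13,8,-7)
river: ρ → (-7,20,1)
river: ρ → (1,20,-7)
river: ρ → (-7,8,13)
ρ-cycle length = 6 (tail of 0 descent steps not counted)

6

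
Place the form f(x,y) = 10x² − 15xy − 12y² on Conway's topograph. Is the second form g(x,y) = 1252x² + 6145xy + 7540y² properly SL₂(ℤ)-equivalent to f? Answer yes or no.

D₁ = 705, D₂ = 705
river cycle of f (length 14): (-12, 15, 10), (10, 25, -2), (-2, 23, 22), (22, 21, -3), (-3, 21, 22), (22, 23, -2), (-2, 25, 10), (10, 15, -12), (-12, 9, 13), (13, 17, -8), … (4 more)
river cycle of g (length 14): (10, 25, -2), (-2, 23, 22), (22, 21, -3), (-3, 21, 22), (22, 23, -2), (-2, 25, 10), (10, 15, -12), (-12, 9, 13), (13, 17, -8), (-8, 15, 15), … (4 more)
cycles coincide ⇒ equivalent

yes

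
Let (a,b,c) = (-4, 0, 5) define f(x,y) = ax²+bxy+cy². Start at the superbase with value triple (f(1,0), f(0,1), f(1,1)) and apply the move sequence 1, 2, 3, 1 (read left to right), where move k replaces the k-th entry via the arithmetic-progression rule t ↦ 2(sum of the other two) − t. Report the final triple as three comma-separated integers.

start (-4,5,1) = (f(1,0),f(0,1),f(1,1))
replace slot 1: 2·(5+1) − (-4) = 16 → (16,5,1)
replace slot 2: 2·(16+1) − 5 = 29 → (16,29,1)
replace slot 3: 2·(16+29) − 1 = 89 → (16,29,89)
replace slot 1: 2·(29+89) − 16 = 220 → (220,29,89)

220,29,89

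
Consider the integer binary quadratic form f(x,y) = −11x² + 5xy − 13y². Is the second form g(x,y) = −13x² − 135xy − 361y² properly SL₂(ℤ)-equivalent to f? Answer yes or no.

D₁ = -547, D₂ = -547
f is negative-definite; reduce −f:
−f: reduced (well bottom): (11,-5,13) with a≤c, −a<b≤a
flip sign back: reduced form of f is (-11,5,-13)
g is negative-definite; reduce −g:
−g: translate: b→5 (≡135 mod 26), so (13,135,361)→(13,5,11)
−g: flip: (13,5,11)→(11,-5,13)
−g: reduced (well bottom): (11,-5,13) with a≤c, −a<b≤a
flip sign back: reduced form of g is (-11,5,-13)
reduced forms (-11, 5, -13) vs (-11, 5, -13) ⇒ equivalent

yes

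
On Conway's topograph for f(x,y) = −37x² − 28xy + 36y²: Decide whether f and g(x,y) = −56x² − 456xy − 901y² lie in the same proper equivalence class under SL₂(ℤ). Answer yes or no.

D₁ = 6112, D₂ = 6112
river cycle of f (length 24): (36, 28, -37), (-37, 46, 27), (27, 62, -21), (-21, 64, 24), (24, 32, -53), (-53, 74, 3), (3, 76, -28), (-28, 36, 43), (43, 50, -21), (-21, 76, 4), … (14 more)
river cycle of g (length 24): (27, 62, -21), (-21, 64, 24), (24, 32, -53), (-53, 74, 3), (3, 76, -28), (-28, 36, 43), (43, 50, -21), (-21, 76, 4), (4, 76, -21), (-21, 50, 43), … (14 more)
cycles coincide ⇒ equivalent

yes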